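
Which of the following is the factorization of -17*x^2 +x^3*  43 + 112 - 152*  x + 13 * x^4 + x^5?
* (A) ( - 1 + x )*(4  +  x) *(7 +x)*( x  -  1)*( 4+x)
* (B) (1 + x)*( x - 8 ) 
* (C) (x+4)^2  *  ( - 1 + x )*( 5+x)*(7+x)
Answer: A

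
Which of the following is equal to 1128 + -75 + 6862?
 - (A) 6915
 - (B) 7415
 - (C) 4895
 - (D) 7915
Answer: D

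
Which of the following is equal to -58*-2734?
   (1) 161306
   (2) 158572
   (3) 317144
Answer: 2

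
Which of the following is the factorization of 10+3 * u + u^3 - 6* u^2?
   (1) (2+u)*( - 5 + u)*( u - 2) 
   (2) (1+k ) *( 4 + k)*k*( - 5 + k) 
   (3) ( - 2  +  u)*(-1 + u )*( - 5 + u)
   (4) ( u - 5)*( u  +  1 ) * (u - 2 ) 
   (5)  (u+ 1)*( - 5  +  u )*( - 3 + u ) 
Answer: 4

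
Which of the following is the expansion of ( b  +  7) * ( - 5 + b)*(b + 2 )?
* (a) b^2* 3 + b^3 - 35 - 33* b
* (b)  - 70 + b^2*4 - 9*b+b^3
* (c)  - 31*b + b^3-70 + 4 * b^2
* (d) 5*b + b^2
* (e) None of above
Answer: c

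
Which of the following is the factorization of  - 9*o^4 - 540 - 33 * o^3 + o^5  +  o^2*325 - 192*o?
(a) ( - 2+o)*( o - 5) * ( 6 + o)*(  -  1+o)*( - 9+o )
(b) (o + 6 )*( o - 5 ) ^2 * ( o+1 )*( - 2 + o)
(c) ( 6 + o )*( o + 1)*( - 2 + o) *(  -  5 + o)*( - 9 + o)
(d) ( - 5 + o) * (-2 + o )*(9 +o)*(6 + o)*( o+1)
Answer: c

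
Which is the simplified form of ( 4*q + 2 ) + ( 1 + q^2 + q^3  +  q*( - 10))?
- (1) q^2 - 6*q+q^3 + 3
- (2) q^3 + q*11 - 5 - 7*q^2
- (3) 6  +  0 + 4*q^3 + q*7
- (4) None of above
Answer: 1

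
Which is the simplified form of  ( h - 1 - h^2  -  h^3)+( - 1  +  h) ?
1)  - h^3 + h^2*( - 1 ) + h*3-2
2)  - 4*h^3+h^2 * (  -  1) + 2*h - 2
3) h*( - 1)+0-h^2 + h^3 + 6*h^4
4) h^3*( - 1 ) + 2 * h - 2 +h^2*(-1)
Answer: 4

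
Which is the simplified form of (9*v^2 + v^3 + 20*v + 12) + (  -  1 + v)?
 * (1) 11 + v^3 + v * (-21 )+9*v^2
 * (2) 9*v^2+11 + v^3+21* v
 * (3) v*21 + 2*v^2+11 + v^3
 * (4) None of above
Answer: 2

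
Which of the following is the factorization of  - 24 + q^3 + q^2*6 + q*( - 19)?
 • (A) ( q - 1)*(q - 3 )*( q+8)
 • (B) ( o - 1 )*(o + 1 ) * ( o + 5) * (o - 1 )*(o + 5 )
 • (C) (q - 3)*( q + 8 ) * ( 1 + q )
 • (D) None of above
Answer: C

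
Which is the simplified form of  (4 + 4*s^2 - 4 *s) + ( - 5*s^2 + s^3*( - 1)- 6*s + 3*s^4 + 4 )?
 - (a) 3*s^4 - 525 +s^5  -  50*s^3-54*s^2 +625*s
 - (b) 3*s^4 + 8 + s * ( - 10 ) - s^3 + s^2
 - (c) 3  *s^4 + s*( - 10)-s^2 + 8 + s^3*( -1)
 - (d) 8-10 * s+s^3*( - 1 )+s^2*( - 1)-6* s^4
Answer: c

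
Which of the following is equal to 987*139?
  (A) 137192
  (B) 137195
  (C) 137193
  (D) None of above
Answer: C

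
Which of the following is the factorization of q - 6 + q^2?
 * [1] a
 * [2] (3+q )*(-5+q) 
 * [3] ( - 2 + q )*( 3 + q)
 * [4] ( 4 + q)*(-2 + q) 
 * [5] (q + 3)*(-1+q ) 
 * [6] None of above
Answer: 3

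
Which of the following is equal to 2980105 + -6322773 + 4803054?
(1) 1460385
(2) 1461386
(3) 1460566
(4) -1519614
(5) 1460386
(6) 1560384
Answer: 5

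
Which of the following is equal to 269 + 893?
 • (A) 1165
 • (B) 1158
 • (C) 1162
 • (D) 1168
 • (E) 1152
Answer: C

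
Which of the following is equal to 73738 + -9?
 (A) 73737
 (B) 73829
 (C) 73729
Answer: C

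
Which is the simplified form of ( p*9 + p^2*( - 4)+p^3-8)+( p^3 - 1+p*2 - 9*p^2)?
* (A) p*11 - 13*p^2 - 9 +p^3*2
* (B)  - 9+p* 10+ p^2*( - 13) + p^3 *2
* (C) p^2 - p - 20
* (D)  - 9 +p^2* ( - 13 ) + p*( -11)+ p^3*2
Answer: A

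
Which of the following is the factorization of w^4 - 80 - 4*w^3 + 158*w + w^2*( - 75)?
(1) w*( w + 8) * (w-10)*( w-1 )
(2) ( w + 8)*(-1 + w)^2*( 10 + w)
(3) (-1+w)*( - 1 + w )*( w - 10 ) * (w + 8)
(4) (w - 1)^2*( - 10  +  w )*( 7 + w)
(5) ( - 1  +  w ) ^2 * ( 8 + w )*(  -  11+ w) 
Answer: 3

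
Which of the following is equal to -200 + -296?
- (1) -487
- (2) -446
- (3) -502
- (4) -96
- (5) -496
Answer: 5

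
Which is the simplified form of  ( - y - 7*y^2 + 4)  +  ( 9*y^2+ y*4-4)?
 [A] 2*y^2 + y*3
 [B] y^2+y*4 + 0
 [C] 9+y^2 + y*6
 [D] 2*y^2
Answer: A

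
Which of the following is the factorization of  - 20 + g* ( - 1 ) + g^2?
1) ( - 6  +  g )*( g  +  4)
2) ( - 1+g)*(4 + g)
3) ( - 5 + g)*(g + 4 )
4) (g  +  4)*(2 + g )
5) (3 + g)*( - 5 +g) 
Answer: 3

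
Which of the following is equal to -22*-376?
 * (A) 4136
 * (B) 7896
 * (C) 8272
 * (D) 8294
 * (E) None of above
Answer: C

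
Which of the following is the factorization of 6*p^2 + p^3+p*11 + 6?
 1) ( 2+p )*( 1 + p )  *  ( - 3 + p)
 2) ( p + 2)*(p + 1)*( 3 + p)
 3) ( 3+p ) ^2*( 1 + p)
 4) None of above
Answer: 2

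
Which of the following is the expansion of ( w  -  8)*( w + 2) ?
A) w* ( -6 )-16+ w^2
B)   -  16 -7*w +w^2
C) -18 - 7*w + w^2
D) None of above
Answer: A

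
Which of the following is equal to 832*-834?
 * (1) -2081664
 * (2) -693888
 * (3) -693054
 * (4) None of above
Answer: 2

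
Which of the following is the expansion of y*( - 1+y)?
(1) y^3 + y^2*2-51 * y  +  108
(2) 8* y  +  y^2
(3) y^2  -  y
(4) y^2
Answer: 3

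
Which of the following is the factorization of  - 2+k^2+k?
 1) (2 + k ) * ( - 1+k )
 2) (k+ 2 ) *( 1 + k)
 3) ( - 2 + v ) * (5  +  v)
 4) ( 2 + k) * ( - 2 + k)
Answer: 1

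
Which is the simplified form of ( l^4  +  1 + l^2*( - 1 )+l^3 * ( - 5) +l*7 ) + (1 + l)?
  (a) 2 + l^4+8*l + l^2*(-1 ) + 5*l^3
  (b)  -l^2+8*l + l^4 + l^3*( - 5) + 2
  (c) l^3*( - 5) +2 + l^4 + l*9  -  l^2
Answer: b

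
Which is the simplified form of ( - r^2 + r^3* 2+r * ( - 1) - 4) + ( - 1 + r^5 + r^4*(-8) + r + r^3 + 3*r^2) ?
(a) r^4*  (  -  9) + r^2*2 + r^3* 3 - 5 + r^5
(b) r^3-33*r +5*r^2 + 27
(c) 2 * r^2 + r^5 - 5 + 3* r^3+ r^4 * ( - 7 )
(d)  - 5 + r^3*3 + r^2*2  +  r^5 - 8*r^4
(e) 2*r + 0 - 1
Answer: d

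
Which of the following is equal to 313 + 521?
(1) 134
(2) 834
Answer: 2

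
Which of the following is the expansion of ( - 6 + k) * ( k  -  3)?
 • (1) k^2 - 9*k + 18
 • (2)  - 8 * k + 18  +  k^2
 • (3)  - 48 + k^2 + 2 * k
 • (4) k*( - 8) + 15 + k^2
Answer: 1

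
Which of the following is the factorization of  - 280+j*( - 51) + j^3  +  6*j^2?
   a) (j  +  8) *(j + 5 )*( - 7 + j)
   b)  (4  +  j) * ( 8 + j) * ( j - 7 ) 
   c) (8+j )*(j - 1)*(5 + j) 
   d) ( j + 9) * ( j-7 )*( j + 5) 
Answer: a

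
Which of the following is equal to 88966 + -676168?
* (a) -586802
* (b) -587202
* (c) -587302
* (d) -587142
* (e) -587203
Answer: b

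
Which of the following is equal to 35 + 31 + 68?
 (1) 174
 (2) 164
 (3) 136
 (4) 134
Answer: 4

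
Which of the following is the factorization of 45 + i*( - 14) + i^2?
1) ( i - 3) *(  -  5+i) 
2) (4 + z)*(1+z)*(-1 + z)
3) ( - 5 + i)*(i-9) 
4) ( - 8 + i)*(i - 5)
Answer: 3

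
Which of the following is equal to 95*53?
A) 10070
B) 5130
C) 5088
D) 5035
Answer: D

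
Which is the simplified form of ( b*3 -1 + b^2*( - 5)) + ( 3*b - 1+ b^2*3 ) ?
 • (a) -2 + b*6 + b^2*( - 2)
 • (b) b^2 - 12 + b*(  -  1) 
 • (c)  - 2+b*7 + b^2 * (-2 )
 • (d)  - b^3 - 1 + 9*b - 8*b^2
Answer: a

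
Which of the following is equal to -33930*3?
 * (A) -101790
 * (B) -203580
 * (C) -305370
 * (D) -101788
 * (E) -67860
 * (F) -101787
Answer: A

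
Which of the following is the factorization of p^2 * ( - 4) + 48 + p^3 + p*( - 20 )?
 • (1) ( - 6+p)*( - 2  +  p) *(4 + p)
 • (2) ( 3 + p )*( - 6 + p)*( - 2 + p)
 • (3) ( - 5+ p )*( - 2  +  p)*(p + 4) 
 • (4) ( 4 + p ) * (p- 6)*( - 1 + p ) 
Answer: 1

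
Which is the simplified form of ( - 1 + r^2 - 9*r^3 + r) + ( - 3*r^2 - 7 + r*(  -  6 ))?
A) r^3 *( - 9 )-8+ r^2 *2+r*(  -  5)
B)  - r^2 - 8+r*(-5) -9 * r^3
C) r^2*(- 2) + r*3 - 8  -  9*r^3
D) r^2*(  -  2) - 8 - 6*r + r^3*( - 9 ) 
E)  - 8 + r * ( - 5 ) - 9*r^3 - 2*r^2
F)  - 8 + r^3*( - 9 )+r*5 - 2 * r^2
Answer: E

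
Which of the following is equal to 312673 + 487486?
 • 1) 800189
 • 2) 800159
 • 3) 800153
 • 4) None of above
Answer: 2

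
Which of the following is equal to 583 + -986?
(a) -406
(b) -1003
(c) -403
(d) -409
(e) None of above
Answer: c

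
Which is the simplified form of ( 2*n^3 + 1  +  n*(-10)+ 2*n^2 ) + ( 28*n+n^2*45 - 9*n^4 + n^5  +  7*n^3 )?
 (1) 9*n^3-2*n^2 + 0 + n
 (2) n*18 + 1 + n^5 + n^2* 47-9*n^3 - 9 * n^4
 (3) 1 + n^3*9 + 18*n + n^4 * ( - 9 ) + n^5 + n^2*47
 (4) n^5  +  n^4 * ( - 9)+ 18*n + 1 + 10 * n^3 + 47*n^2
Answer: 3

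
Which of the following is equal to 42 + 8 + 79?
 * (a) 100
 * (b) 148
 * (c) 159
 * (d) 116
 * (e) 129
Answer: e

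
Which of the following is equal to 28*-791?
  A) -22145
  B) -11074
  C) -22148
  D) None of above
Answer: C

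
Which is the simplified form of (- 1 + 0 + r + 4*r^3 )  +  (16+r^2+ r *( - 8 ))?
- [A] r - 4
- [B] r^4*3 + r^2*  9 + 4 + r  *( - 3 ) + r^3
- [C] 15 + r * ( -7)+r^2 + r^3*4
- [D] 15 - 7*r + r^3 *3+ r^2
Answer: C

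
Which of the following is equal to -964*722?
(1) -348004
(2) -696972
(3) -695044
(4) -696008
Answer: 4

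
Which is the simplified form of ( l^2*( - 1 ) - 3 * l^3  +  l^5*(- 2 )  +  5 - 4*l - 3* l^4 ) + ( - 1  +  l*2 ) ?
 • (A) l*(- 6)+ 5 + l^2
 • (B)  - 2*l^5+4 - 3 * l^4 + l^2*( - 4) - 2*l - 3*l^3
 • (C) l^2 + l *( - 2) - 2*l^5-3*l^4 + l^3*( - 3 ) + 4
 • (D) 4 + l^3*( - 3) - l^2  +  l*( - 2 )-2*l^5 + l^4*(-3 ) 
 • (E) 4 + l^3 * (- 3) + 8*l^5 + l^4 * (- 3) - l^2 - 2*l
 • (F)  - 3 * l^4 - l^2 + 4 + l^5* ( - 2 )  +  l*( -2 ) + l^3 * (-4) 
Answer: D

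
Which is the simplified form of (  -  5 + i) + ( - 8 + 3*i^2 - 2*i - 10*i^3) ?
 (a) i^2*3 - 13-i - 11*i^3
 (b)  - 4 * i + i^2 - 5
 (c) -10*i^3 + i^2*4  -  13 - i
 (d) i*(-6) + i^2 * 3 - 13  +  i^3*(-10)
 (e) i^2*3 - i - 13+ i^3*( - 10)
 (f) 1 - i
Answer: e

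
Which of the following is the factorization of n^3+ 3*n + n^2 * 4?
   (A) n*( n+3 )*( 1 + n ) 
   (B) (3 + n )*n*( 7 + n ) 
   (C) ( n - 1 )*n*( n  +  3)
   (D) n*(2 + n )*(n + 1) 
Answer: A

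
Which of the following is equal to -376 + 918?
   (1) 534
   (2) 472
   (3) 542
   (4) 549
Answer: 3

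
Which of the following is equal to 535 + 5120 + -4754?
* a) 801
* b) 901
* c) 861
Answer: b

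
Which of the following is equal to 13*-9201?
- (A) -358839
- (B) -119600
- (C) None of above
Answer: C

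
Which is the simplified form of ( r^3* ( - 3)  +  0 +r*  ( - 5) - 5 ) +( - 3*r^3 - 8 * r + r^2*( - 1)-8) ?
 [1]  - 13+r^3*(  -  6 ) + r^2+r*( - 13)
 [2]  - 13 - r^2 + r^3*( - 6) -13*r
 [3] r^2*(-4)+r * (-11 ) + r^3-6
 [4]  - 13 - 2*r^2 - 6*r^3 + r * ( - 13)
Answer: 2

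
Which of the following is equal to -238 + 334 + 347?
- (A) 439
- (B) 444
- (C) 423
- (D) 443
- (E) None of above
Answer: D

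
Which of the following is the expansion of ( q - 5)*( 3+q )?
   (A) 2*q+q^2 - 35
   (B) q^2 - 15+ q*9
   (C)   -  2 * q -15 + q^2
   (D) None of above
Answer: C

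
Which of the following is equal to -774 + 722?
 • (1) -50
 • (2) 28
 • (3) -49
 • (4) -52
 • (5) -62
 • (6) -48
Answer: 4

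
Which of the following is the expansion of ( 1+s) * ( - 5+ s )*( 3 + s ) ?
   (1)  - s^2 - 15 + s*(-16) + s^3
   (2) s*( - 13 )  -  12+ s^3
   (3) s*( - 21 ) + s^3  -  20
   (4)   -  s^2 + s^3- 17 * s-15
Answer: 4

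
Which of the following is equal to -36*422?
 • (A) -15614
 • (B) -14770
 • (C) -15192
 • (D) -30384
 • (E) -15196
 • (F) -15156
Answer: C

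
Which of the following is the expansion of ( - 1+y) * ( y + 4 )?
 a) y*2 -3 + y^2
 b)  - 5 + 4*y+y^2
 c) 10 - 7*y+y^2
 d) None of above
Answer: d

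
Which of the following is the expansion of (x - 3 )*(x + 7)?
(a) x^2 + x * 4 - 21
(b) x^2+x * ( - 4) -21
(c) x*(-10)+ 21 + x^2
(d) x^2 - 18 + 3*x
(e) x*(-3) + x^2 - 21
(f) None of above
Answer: a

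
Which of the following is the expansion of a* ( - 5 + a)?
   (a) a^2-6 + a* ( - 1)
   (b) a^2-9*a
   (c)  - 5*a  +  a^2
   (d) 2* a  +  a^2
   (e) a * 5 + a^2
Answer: c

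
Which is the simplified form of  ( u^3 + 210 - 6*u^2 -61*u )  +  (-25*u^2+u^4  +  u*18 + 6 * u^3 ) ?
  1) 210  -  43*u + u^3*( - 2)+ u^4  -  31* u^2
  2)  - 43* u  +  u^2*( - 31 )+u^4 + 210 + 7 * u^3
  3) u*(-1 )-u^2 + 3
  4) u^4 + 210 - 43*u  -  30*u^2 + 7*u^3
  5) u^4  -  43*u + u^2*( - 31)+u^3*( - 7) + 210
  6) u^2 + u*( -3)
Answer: 2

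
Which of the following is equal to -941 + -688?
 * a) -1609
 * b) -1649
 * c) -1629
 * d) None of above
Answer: c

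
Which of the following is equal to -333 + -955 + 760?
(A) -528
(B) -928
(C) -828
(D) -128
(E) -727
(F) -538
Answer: A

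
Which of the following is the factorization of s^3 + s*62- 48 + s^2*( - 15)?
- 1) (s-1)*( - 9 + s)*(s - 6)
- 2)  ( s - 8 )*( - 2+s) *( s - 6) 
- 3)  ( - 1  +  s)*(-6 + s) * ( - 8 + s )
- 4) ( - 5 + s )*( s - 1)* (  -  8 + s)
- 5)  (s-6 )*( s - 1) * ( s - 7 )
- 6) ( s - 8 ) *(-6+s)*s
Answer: 3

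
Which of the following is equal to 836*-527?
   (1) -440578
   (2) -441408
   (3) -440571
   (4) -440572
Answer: 4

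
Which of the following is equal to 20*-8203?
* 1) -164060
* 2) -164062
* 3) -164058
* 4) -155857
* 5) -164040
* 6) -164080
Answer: 1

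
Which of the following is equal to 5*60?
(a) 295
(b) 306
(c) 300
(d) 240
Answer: c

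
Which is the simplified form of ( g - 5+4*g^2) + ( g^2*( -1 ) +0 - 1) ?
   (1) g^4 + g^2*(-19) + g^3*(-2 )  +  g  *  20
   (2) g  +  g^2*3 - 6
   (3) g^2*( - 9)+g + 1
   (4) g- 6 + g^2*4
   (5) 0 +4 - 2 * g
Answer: 2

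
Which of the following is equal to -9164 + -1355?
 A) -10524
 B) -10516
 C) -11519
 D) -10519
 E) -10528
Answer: D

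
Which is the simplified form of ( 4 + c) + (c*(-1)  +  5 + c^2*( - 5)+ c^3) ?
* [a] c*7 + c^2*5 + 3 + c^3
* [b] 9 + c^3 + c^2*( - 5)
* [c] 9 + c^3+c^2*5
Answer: b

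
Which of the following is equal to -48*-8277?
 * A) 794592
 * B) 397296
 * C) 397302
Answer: B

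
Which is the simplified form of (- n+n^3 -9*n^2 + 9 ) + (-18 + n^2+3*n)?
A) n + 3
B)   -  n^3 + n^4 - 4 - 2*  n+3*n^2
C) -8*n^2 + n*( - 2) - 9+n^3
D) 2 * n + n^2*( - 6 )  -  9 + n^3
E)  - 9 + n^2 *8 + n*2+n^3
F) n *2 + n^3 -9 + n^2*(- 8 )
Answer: F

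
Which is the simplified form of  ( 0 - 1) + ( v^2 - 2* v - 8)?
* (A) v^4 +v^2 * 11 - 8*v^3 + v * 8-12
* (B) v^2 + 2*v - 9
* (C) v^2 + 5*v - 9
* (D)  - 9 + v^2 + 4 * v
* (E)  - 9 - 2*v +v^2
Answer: E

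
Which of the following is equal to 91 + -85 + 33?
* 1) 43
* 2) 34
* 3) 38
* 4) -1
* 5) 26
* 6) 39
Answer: 6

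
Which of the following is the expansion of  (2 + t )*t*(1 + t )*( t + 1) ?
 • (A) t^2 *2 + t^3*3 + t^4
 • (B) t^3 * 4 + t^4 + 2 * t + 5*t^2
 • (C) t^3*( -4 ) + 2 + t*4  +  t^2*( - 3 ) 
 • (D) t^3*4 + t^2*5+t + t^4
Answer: B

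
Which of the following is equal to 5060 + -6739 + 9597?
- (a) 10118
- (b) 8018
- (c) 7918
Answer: c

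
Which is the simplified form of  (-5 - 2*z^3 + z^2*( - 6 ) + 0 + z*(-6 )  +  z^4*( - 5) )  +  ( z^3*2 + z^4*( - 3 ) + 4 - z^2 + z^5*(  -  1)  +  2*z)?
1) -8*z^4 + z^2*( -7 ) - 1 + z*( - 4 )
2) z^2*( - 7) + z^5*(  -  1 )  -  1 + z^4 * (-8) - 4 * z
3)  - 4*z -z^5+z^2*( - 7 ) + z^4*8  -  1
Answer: 2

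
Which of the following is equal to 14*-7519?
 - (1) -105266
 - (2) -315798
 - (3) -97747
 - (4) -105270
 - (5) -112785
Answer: 1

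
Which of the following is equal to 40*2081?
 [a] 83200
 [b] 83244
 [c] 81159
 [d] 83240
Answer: d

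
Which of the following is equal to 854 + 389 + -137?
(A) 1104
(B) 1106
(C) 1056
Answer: B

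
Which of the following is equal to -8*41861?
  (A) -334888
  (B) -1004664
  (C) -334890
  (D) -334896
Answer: A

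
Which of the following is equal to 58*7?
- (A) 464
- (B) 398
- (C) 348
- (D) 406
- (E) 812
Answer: D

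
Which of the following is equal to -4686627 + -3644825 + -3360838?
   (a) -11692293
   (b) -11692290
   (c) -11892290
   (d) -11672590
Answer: b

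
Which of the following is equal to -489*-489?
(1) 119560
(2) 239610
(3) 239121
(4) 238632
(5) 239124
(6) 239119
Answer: 3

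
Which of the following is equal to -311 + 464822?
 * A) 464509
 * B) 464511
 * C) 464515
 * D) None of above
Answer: B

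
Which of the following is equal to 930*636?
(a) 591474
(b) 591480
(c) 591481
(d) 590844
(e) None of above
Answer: b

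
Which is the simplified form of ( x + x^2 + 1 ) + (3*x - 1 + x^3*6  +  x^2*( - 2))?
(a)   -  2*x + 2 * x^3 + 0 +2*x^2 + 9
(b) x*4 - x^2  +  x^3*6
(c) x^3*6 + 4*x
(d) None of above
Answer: b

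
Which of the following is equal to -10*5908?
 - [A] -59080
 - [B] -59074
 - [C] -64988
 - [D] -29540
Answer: A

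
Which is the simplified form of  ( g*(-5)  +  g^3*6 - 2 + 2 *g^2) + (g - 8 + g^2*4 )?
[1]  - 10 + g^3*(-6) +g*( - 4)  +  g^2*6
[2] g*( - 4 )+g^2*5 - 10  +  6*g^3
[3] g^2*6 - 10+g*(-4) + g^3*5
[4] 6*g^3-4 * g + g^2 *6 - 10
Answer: 4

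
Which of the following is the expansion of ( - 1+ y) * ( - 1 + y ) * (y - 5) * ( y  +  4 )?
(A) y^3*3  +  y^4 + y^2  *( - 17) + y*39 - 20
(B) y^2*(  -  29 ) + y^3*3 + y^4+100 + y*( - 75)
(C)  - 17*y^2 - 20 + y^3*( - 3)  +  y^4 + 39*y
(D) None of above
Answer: C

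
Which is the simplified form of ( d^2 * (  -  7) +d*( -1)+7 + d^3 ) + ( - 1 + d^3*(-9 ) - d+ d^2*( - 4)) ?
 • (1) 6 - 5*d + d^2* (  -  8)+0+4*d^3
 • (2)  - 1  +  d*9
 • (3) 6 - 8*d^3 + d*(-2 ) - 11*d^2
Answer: 3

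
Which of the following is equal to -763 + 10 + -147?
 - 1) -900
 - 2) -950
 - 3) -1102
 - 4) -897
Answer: 1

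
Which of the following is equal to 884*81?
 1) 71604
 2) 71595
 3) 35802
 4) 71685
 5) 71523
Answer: 1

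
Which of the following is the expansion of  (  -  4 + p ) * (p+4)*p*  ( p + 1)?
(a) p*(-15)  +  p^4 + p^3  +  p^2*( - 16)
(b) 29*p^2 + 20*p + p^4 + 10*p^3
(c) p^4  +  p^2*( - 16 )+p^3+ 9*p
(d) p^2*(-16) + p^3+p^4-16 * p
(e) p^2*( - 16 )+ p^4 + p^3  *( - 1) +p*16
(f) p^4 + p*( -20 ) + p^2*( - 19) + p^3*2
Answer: d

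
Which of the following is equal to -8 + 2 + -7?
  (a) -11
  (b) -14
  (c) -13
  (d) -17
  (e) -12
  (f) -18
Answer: c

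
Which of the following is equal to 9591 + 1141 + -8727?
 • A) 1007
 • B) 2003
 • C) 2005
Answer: C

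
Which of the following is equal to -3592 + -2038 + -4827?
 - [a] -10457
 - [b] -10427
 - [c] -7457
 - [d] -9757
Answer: a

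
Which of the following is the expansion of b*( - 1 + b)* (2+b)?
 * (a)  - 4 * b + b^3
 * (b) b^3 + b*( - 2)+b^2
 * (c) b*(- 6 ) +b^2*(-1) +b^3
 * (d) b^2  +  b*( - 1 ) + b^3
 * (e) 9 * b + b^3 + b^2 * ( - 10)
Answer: b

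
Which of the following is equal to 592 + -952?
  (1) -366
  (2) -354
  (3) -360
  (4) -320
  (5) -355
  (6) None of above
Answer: 3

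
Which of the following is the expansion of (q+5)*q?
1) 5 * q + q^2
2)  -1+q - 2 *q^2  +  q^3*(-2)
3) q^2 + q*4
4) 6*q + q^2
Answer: 1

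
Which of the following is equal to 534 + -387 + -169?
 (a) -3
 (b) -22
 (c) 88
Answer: b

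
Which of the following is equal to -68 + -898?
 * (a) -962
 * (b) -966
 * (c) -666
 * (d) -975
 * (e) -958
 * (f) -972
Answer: b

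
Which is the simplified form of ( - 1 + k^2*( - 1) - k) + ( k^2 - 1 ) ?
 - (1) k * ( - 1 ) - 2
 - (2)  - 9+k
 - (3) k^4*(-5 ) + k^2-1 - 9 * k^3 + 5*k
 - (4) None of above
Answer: 1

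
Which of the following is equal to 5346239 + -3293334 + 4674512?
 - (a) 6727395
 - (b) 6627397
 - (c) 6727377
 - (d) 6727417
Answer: d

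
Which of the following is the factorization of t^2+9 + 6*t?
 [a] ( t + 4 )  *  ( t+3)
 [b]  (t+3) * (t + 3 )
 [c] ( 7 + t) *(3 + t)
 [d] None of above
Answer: b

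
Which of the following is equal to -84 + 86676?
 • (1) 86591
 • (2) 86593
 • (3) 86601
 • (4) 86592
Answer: 4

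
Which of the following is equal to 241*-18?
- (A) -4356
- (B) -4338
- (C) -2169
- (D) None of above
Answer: B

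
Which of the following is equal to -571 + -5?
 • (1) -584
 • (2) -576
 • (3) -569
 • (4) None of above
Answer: 2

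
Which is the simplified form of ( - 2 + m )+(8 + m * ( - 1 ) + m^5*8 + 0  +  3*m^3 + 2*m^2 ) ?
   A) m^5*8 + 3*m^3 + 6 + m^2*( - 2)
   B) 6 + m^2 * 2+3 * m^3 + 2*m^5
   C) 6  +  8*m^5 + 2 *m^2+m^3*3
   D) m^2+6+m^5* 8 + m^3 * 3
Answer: C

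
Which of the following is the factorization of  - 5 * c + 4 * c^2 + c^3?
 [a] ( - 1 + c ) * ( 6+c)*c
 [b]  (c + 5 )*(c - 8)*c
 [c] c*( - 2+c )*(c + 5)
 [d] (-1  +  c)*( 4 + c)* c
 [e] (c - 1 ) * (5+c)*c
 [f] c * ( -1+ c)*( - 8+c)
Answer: e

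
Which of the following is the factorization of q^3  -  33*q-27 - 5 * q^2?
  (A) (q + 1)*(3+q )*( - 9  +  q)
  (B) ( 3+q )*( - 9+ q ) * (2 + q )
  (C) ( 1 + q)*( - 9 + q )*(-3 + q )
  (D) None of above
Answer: A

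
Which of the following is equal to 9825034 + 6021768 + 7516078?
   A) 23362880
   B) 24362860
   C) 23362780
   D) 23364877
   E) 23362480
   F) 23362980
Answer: A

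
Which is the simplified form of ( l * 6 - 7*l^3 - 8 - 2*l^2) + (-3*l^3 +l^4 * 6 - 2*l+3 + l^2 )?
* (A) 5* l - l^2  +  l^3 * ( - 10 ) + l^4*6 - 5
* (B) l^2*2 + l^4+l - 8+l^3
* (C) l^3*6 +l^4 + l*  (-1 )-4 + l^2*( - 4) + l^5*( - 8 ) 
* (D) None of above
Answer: D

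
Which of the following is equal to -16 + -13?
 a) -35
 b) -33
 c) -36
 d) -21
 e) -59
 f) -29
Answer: f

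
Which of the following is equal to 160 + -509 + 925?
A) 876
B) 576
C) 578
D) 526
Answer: B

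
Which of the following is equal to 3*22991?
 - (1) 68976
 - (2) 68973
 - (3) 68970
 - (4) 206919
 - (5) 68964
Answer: 2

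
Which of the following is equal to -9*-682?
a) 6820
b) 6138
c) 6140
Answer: b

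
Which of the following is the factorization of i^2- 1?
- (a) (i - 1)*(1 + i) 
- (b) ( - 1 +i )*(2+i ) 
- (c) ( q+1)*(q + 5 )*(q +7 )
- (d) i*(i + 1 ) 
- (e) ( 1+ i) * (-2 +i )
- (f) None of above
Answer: a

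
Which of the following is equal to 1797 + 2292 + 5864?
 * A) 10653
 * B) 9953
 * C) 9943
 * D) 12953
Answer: B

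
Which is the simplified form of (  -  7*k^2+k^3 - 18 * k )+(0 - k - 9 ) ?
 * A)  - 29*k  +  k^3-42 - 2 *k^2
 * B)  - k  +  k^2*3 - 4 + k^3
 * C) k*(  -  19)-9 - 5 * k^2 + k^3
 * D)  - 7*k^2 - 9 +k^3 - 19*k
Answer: D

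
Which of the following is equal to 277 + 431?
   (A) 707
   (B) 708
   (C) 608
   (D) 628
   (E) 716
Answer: B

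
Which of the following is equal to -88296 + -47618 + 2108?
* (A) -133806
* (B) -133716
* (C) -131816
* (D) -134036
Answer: A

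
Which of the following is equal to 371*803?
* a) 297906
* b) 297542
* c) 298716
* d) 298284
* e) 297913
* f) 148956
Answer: e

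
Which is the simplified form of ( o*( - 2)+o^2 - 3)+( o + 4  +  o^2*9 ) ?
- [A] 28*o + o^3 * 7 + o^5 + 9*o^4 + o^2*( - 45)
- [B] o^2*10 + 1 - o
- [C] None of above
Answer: B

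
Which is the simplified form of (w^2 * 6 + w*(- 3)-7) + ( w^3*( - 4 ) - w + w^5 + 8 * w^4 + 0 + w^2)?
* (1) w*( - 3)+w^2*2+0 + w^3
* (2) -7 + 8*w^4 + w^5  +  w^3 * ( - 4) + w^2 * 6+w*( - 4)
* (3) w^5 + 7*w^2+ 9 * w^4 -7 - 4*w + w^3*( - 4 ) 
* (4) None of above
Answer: 4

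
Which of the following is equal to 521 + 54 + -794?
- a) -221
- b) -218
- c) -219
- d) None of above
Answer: c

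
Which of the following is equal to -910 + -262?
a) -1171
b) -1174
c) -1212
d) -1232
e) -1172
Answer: e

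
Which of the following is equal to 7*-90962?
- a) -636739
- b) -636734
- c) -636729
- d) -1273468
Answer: b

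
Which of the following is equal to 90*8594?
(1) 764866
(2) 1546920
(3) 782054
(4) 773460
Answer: 4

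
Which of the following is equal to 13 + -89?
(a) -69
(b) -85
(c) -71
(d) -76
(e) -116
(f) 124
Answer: d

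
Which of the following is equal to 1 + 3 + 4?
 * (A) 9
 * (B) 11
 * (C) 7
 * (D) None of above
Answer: D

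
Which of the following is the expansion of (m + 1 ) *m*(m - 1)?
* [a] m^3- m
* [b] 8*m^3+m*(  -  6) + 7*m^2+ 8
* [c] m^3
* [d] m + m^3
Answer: a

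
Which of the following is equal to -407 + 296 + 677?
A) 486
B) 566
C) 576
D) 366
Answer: B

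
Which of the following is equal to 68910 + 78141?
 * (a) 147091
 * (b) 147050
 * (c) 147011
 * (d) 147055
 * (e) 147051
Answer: e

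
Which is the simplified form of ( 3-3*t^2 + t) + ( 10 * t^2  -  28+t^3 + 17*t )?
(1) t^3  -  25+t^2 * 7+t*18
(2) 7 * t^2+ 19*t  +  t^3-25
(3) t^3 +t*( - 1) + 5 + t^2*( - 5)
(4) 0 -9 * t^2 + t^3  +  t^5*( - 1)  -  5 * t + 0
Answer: 1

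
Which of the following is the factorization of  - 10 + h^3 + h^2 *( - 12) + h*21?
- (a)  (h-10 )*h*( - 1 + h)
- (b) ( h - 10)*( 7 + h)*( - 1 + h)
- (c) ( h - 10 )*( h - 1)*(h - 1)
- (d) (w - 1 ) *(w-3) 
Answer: c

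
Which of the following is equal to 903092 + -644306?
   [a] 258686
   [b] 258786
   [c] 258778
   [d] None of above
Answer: b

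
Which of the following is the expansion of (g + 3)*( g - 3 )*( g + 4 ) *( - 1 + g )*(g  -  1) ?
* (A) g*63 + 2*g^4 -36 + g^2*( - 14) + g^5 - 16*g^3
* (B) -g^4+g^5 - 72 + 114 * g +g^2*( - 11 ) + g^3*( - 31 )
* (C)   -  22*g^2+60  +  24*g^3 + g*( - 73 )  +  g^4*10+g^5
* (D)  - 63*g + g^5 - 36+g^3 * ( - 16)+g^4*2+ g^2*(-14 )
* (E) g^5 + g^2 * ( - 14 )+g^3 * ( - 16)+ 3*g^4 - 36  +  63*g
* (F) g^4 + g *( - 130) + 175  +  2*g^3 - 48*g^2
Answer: A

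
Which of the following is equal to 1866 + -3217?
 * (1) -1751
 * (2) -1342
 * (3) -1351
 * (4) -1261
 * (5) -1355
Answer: 3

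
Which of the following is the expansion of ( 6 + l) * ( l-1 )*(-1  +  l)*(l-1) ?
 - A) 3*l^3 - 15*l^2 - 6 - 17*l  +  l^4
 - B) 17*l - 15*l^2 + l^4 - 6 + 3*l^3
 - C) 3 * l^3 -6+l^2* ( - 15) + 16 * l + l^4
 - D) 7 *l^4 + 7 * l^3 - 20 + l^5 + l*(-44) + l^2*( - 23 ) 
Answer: B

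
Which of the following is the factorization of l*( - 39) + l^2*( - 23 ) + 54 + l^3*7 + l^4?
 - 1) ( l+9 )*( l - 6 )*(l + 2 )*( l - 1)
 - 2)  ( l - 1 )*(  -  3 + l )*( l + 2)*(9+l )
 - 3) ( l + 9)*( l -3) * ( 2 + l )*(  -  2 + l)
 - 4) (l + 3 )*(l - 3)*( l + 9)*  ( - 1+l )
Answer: 2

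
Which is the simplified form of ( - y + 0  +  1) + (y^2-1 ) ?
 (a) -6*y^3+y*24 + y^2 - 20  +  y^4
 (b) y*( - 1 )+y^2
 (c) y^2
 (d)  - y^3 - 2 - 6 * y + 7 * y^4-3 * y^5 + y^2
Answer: b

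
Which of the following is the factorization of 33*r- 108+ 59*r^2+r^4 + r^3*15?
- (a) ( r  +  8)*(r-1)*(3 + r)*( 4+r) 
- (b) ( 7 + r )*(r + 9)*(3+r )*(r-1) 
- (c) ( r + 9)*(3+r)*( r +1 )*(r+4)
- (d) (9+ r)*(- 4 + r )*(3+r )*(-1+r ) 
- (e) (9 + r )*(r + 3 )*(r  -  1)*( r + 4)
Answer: e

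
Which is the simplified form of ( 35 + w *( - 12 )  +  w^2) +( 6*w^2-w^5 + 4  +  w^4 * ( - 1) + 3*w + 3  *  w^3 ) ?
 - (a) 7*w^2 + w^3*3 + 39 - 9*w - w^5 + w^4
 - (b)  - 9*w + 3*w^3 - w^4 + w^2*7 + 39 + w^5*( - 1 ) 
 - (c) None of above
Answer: b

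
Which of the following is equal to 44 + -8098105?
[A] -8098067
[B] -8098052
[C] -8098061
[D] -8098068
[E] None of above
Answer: C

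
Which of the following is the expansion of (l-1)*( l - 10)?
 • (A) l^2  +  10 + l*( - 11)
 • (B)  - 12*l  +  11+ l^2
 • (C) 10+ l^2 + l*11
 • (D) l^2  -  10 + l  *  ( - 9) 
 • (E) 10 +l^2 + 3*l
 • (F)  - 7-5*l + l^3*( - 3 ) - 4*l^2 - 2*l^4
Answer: A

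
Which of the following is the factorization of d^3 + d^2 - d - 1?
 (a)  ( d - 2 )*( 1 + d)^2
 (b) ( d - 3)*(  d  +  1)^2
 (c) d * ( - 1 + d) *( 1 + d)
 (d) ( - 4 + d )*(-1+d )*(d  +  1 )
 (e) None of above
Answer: e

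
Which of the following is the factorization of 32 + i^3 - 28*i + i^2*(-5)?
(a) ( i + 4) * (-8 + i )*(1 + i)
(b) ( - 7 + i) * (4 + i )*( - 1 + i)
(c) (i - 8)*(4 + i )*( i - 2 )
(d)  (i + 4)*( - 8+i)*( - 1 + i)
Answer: d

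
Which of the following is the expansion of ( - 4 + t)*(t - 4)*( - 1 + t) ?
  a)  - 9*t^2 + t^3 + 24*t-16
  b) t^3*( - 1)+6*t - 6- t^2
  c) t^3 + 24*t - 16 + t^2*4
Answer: a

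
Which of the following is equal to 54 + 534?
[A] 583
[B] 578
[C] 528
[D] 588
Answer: D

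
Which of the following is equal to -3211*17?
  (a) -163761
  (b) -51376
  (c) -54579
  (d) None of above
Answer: d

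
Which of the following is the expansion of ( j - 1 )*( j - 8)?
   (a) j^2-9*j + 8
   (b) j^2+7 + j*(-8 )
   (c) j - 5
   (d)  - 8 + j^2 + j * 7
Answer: a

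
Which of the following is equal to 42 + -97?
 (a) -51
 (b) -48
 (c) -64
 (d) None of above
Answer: d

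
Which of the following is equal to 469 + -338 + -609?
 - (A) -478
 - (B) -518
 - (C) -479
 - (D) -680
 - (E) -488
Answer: A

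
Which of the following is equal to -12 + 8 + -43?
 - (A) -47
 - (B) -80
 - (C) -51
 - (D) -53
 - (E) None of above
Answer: A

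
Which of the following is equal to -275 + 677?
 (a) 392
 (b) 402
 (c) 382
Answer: b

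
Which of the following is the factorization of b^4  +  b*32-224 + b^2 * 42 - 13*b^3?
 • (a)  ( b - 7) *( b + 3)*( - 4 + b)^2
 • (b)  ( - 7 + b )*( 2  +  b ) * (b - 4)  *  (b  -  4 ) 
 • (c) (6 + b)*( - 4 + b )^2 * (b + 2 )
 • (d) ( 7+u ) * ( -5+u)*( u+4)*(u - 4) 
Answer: b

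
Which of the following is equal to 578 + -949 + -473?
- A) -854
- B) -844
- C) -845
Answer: B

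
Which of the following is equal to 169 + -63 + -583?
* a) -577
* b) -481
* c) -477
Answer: c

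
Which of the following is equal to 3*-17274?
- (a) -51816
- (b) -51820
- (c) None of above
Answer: c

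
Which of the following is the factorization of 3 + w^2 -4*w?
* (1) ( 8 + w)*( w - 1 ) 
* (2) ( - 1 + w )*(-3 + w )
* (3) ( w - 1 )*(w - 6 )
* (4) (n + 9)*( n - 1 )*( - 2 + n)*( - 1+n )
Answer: 2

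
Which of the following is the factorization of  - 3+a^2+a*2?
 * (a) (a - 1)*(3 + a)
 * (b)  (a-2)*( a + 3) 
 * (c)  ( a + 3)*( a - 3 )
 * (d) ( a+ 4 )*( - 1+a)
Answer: a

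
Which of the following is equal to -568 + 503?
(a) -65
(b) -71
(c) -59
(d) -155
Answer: a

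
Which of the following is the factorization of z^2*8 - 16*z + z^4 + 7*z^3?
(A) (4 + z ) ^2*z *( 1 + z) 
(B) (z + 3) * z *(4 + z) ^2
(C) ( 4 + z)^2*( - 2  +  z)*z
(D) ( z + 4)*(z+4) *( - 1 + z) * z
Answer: D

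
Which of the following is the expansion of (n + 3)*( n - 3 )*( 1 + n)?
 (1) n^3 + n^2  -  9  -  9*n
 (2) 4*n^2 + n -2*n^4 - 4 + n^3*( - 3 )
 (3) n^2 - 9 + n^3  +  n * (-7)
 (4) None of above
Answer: 1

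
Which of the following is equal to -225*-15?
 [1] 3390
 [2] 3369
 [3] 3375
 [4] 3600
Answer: 3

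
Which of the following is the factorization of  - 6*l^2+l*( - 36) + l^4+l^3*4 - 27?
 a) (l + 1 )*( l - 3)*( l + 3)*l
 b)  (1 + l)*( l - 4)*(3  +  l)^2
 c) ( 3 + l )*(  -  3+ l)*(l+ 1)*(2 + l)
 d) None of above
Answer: d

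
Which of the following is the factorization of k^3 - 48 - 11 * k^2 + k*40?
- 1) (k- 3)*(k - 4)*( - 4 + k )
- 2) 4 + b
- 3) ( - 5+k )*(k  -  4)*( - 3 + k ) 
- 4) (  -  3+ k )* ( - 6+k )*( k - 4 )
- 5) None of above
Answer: 1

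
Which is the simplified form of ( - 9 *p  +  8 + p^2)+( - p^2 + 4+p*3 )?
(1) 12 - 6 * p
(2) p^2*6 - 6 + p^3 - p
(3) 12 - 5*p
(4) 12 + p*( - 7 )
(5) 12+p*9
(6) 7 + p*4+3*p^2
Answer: 1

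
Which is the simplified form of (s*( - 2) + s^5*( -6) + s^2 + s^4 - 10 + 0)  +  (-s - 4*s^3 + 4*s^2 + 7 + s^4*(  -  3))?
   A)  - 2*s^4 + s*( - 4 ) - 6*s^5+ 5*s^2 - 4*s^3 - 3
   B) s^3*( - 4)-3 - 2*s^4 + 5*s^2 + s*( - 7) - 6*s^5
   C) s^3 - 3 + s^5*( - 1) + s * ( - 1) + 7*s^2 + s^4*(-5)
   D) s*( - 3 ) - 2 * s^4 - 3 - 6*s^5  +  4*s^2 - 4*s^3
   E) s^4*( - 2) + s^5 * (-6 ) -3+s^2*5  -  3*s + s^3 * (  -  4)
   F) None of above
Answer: E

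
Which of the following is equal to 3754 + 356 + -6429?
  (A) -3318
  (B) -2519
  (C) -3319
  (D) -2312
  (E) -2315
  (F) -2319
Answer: F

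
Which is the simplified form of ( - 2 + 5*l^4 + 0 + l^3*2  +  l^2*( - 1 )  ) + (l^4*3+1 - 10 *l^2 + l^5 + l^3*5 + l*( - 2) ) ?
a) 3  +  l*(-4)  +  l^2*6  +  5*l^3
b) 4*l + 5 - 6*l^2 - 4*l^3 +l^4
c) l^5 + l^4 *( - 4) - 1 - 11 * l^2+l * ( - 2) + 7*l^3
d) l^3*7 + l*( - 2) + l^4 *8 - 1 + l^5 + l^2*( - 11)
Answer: d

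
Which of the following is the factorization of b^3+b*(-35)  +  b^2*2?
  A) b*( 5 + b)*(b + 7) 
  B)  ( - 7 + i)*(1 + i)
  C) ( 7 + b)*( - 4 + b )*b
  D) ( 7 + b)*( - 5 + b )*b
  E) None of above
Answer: D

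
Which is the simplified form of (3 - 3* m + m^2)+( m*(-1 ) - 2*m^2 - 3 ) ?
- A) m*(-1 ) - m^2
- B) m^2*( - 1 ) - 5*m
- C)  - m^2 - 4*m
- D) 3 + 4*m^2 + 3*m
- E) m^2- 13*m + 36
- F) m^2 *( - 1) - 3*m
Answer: C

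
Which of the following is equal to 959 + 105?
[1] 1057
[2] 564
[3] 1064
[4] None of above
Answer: 3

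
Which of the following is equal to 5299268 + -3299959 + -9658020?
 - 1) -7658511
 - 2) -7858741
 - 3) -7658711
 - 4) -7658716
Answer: 3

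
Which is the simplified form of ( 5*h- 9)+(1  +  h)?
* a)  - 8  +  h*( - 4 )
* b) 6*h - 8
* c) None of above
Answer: b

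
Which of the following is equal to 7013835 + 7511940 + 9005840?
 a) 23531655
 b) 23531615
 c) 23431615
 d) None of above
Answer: b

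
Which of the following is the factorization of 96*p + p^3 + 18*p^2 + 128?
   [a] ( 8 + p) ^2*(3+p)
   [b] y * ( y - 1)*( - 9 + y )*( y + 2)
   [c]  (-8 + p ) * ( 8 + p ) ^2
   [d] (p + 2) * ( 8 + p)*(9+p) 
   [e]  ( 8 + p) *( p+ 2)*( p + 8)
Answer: e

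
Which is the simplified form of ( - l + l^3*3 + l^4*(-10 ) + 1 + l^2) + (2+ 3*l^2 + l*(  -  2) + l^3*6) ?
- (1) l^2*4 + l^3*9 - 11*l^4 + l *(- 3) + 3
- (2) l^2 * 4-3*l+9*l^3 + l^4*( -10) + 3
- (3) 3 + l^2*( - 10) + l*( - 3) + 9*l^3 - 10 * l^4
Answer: 2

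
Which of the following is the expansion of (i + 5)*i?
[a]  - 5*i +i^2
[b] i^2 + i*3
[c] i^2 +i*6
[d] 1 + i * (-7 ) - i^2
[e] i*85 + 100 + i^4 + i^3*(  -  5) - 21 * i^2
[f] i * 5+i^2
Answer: f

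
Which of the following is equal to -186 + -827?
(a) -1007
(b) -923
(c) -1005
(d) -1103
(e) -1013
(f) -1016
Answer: e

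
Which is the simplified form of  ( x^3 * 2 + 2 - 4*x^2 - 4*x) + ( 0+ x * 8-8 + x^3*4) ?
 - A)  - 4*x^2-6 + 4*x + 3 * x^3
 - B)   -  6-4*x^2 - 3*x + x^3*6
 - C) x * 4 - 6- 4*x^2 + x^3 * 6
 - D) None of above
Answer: C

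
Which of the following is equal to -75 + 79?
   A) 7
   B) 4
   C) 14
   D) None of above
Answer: B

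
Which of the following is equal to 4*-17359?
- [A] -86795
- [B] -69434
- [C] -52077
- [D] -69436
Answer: D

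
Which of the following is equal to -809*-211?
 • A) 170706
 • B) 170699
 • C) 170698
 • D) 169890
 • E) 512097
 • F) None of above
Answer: B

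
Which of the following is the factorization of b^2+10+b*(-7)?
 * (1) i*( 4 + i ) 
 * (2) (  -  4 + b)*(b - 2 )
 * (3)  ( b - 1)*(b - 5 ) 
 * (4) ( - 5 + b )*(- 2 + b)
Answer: 4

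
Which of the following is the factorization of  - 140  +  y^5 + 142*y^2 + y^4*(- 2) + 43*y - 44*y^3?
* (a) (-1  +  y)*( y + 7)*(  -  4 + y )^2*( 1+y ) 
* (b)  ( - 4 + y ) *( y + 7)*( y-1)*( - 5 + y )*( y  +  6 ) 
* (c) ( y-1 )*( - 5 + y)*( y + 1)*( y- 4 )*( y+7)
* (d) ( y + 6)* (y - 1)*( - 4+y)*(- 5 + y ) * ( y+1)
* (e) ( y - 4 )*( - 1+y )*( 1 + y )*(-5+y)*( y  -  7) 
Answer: c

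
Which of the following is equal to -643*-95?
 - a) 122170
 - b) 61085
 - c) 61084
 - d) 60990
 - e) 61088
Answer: b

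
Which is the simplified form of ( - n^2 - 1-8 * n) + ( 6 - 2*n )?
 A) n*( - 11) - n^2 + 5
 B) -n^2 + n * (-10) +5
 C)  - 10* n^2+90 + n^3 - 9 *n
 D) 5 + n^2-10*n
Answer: B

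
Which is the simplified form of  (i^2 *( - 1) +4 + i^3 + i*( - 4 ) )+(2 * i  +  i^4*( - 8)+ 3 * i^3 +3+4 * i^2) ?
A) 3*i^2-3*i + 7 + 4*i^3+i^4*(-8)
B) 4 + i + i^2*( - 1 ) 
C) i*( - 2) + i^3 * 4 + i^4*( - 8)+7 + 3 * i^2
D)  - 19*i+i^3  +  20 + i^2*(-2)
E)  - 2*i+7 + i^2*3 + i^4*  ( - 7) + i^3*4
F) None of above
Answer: C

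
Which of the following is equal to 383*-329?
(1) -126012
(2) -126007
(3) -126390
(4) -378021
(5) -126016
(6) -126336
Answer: 2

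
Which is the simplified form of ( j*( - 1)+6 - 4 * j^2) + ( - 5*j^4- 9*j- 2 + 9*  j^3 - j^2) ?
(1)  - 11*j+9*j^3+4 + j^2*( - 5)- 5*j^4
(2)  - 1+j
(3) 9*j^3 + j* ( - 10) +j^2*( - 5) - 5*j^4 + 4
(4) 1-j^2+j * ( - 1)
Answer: 3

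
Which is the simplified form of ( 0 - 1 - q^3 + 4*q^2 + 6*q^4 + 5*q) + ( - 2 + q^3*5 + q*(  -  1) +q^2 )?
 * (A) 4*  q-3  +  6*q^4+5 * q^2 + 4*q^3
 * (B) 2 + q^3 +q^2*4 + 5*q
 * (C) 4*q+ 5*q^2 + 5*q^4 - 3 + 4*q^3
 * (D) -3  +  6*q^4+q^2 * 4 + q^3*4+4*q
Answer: A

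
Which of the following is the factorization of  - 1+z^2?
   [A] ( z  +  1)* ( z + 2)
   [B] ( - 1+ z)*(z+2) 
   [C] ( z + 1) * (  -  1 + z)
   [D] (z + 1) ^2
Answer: C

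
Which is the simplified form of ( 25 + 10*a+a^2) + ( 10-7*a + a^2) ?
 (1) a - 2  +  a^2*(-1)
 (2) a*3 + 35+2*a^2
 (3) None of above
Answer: 2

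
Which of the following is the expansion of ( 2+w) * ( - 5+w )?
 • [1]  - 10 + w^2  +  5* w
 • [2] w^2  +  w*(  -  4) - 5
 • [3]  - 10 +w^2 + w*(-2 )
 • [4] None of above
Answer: 4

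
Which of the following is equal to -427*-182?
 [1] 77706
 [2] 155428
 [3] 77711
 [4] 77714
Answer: 4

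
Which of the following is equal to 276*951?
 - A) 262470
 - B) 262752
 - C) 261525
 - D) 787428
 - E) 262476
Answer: E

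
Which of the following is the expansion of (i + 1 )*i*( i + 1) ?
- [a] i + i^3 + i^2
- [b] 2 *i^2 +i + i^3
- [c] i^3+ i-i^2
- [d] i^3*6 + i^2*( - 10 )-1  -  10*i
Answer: b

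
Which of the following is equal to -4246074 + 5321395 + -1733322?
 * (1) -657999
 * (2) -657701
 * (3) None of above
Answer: 3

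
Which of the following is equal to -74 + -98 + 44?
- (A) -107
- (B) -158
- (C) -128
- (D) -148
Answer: C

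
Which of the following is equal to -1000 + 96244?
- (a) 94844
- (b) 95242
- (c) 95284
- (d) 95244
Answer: d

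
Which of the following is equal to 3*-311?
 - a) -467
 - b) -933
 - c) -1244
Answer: b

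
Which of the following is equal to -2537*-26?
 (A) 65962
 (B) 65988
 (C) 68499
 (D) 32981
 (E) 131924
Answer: A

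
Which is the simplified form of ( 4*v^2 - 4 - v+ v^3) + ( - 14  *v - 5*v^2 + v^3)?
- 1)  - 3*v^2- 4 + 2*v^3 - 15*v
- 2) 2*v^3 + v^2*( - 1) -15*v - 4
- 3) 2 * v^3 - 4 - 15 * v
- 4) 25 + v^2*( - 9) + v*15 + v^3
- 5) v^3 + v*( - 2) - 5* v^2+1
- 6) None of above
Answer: 2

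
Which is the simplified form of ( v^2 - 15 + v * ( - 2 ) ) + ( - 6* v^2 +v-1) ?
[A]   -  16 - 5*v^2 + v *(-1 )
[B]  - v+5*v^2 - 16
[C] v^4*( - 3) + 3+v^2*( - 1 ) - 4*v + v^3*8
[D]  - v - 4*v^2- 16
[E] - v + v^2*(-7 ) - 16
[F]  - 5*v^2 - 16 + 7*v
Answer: A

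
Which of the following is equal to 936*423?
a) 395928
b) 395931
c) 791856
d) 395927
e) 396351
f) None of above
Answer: a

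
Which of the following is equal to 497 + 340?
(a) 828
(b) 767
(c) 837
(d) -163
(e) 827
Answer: c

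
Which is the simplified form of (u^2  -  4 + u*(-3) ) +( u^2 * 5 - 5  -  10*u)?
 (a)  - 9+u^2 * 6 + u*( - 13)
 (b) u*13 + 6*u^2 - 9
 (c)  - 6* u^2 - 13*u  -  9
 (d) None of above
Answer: a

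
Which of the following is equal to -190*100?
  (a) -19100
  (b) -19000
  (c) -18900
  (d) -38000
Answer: b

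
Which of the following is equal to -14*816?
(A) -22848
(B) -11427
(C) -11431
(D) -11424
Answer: D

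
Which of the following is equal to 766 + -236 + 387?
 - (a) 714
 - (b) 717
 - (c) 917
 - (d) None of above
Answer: c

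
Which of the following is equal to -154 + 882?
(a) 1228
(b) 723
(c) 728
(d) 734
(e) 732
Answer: c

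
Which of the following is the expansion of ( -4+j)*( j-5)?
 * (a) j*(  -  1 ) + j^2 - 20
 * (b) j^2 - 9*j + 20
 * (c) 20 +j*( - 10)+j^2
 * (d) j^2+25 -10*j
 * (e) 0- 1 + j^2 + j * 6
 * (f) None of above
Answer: b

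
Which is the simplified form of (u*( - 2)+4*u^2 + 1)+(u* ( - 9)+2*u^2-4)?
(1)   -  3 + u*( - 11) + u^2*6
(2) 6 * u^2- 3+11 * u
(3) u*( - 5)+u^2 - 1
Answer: 1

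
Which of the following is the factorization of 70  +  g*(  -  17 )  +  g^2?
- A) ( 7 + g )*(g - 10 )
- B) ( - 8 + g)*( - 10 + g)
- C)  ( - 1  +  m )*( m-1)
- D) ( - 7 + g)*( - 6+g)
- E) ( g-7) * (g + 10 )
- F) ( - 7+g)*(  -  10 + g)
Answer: F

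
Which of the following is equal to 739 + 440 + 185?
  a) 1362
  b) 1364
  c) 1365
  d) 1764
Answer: b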